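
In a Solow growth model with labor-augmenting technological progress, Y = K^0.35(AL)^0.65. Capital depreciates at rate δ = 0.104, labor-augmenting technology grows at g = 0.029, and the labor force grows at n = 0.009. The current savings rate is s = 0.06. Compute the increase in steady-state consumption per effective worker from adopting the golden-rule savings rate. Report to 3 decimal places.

Δc ≈ 0.465

n + g + δ = 0.009 + 0.029 + 0.104 = 0.142.
Current steady state (s = 0.06): k* = (0.06/0.142)^(1/0.65) ≈ 0.2657, y* = 0.2657^0.35 ≈ 0.6288, c* = (1−0.06)·0.6288 ≈ 0.5911.
Setting f'(k) = n+g+δ gives 0.35·k^(0.35−1) = 0.142, hence k_gold = (0.35/0.142)^(1/0.65) ≈ 4.0062.
y_gold = 4.0062^0.35 ≈ 1.6254, c_gold = y_gold − 0.142·k_gold ≈ 1.0565.
Gain: Δc = 1.0565 − 0.5911 ≈ 0.4654.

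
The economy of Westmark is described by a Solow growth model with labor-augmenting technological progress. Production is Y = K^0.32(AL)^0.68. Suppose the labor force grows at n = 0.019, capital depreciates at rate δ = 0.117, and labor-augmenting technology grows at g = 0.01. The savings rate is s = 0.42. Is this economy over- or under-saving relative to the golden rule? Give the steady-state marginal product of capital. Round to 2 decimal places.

Capital per effective worker breaks even when investment replaces (n + g + δ)·k; here n + g + δ = 0.146.
Steady-state k*: s·k^0.32 = 0.146·k gives k* = (0.42/0.146)^(1/0.68) ≈ 4.7299.
MPK = 0.32·4.7299^(-0.68) ≈ 0.1112.
MPK < n+g+δ = 0.146, so the economy is dynamically inefficient (over-saving).

over-saving; MPK ≈ 0.11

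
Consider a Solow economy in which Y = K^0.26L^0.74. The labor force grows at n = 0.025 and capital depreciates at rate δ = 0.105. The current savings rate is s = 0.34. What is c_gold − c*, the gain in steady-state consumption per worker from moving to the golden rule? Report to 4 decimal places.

The effective depreciation rate is n + δ = 0.025 + 0.105 = 0.13.
Current steady state (s = 0.34): k* = (0.34/0.13)^(1/0.74) ≈ 3.6664, y* = 3.6664^0.26 ≈ 1.4019, c* = (1−0.34)·1.4019 ≈ 0.9252.
Golden rule sets MPK = n+δ: 0.26·k^(0.26−1) = 0.13, so k_gold = (0.26/0.13)^(1/0.74) ≈ 2.5515.
y_gold = 2.5515^0.26 ≈ 1.2758, c_gold = y_gold − 0.13·k_gold ≈ 0.9441.
Gain: Δc = 0.9441 − 0.9252 ≈ 0.0188.

Δc ≈ 0.0188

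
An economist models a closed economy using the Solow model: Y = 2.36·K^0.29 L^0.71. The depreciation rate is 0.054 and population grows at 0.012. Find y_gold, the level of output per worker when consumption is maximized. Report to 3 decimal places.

y_gold ≈ 6.135

n + δ = 0.012 + 0.054 = 0.066.
Maximizing c = f(k) − (n+δ)·k gives f'(k) = n+δ, i.e. 0.29·2.36·k^(0.29−1) = 0.066, so k_gold = (0.29·2.36/0.066)^(1/0.71) ≈ 26.9561.
Output: y_gold = 2.36·k_gold^0.29 = 2.36·26.9561^0.29 ≈ 6.1348.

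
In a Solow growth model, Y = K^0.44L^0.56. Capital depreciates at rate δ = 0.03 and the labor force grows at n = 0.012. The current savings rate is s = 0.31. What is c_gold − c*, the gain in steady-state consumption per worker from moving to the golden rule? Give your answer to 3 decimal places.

Δc ≈ 0.228

The effective depreciation rate is n + δ = 0.012 + 0.03 = 0.042.
Current steady state (s = 0.31): k* = (0.31/0.042)^(1/0.56) ≈ 35.4977, y* = 35.4977^0.44 ≈ 4.8094, c* = (1−0.31)·4.8094 ≈ 3.3185.
At the golden rule the marginal product of capital equals n+δ: 0.44·k^(0.44−1) = 0.042. Solving, k_gold = (0.44/0.042)^(1/0.56) ≈ 66.3425.
y_gold = 66.3425^0.44 ≈ 6.3327, c_gold = y_gold − 0.042·k_gold ≈ 3.5463.
Gain: Δc = 3.5463 − 3.3185 ≈ 0.2278.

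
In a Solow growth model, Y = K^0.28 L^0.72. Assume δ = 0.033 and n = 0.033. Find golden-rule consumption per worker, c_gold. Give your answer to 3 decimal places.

c_gold ≈ 1.263

The effective depreciation rate is n + δ = 0.033 + 0.033 = 0.066.
Maximizing c = f(k) − (n+δ)·k gives f'(k) = n+δ, i.e. 0.28·k^(0.28−1) = 0.066, so k_gold = (0.28/0.066)^(1/0.72) ≈ 7.4419.
y_gold = 7.4419^0.28 ≈ 1.7542.
c_gold = y_gold − (n+δ)·k_gold = 1.7542 − 0.066·7.4419 ≈ 1.2630.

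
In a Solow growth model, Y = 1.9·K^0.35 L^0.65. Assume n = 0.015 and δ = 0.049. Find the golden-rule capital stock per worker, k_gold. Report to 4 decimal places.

k_gold ≈ 36.6492

n + δ = 0.015 + 0.049 = 0.064.
Golden rule sets MPK = n+δ: 0.35·1.9·k^(0.35−1) = 0.064, so k_gold = (0.35·1.9/0.064)^(1/0.65) ≈ 36.6492.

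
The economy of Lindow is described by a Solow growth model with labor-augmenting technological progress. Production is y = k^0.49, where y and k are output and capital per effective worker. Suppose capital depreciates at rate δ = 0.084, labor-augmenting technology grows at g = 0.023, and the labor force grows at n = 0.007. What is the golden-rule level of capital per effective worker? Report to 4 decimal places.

k_gold ≈ 17.4481

n + g + δ = 0.007 + 0.023 + 0.084 = 0.114.
At the golden rule the marginal product of capital equals n+g+δ: 0.49·k^(0.49−1) = 0.114. Solving, k_gold = (0.49/0.114)^(1/0.51) ≈ 17.4481.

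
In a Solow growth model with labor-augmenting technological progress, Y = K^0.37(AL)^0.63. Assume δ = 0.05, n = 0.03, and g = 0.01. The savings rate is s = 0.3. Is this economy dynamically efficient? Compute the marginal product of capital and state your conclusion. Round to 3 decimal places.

The effective depreciation rate is n + g + δ = 0.03 + 0.01 + 0.05 = 0.09.
Steady-state k*: s·k^0.37 = 0.09·k gives k* = (0.3/0.09)^(1/0.63) ≈ 6.7603.
MPK = 0.37·6.7603^(-0.63) ≈ 0.1110.
MPK > n+g+δ = 0.09, so the economy is dynamically efficient (under-saving).

dynamically efficient; MPK ≈ 0.111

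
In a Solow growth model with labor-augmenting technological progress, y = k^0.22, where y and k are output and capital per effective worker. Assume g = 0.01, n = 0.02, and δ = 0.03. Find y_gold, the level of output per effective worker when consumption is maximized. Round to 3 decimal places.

Capital per effective worker breaks even when investment replaces (n + g + δ)·k; here n + g + δ = 0.06.
Golden rule sets MPK = n+g+δ: 0.22·k^(0.22−1) = 0.06, so k_gold = (0.22/0.06)^(1/0.78) ≈ 5.2896.
Output: y_gold = k_gold^0.22 = 5.2896^0.22 ≈ 1.4426.

y_gold ≈ 1.443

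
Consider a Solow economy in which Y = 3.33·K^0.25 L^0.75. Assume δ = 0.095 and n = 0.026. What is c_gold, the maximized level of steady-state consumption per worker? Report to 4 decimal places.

Capital per worker breaks even when investment replaces (n + δ)·k; here n + δ = 0.121.
Golden rule sets MPK = n+δ: 0.25·3.33·k^(0.25−1) = 0.121, so k_gold = (0.25·3.33/0.121)^(1/0.75) ≈ 13.0857.
y_gold = 3.33·13.0857^0.25 ≈ 6.3335.
c_gold = y_gold − (n+δ)·k_gold = 6.3335 − 0.121·13.0857 ≈ 4.7501.

c_gold ≈ 4.7501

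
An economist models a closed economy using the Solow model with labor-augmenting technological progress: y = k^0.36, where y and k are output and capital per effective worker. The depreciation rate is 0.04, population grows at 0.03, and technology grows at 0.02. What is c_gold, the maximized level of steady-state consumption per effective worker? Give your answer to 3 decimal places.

c_gold ≈ 1.396

Capital per effective worker breaks even when investment replaces (n + g + δ)·k; here n + g + δ = 0.09.
Maximizing c = f(k) − (n+g+δ)·k gives f'(k) = n+g+δ, i.e. 0.36·k^(0.36−1) = 0.09, so k_gold = (0.36/0.09)^(1/0.64) ≈ 8.7241.
y_gold = 8.7241^0.36 ≈ 2.1810.
c_gold = y_gold − (n+g+δ)·k_gold = 2.1810 − 0.09·8.7241 ≈ 1.3958.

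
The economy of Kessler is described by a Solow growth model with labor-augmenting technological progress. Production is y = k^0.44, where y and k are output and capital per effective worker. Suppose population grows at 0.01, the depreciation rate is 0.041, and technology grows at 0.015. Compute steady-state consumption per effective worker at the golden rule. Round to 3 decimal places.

c_gold ≈ 2.486

n + g + δ = 0.01 + 0.015 + 0.041 = 0.066.
Setting f'(k) = n+g+δ gives 0.44·k^(0.44−1) = 0.066, hence k_gold = (0.44/0.066)^(1/0.56) ≈ 29.5982.
y_gold = 29.5982^0.44 ≈ 4.4397.
c_gold = y_gold − (n+g+δ)·k_gold = 4.4397 − 0.066·29.5982 ≈ 2.4863.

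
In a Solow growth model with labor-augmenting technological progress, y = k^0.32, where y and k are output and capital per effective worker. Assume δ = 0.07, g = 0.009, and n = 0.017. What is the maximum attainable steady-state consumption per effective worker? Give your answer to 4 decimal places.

c_gold ≈ 1.1983

n + g + δ = 0.017 + 0.009 + 0.07 = 0.096.
Maximizing c = f(k) − (n+g+δ)·k gives f'(k) = n+g+δ, i.e. 0.32·k^(0.32−1) = 0.096, so k_gold = (0.32/0.096)^(1/0.68) ≈ 5.8741.
y_gold = 5.8741^0.32 ≈ 1.7622.
c_gold = y_gold − (n+g+δ)·k_gold = 1.7622 − 0.096·5.8741 ≈ 1.1983.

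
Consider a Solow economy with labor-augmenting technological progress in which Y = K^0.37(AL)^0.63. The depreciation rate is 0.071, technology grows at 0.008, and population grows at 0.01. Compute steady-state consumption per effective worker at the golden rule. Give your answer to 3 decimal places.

The effective depreciation rate is n + g + δ = 0.01 + 0.008 + 0.071 = 0.089.
Maximizing c = f(k) − (n+g+δ)·k gives f'(k) = n+g+δ, i.e. 0.37·k^(0.37−1) = 0.089, so k_gold = (0.37/0.089)^(1/0.63) ≈ 9.5993.
y_gold = 9.5993^0.37 ≈ 2.3090.
c_gold = y_gold − (n+g+δ)·k_gold = 2.3090 − 0.089·9.5993 ≈ 1.4547.

c_gold ≈ 1.455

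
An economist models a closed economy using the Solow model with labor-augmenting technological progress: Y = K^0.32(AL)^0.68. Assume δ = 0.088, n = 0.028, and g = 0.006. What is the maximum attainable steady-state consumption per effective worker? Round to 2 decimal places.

Capital per effective worker breaks even when investment replaces (n + g + δ)·k; here n + g + δ = 0.122.
At the golden rule the marginal product of capital equals n+g+δ: 0.32·k^(0.32−1) = 0.122. Solving, k_gold = (0.32/0.122)^(1/0.68) ≈ 4.1292.
y_gold = 4.1292^0.32 ≈ 1.5743.
c_gold = y_gold − (n+g+δ)·k_gold = 1.5743 − 0.122·4.1292 ≈ 1.0705.

c_gold ≈ 1.07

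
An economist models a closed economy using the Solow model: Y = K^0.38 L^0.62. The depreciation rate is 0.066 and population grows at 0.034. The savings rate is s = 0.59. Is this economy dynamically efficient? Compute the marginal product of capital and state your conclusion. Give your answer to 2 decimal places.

dynamically inefficient; MPK ≈ 0.06

The effective depreciation rate is n + δ = 0.034 + 0.066 = 0.1.
Steady-state k*: s·k^0.38 = 0.1·k gives k* = (0.59/0.1)^(1/0.62) ≈ 17.5109.
MPK = 0.38·17.5109^(-0.62) ≈ 0.0644.
MPK < n+δ = 0.1, so the economy is dynamically inefficient (over-saving).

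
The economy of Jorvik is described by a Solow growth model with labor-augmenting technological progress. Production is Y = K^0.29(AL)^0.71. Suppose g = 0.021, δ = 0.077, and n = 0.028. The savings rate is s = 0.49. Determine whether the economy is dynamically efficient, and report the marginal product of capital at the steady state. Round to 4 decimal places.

dynamically inefficient; MPK ≈ 0.0746

The effective depreciation rate is n + g + δ = 0.028 + 0.021 + 0.077 = 0.126.
Steady-state k*: s·k^0.29 = 0.126·k gives k* = (0.49/0.126)^(1/0.71) ≈ 6.7724.
MPK = 0.29·6.7724^(-0.71) ≈ 0.0746.
MPK < n+g+δ = 0.126, so the economy is dynamically inefficient (over-saving).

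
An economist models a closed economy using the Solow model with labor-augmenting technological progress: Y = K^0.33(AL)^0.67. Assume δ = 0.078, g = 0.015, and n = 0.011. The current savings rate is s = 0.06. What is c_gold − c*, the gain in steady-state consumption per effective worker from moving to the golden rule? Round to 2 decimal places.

Δc ≈ 0.47

The effective depreciation rate is n + g + δ = 0.011 + 0.015 + 0.078 = 0.104.
Current steady state (s = 0.06): k* = (0.06/0.104)^(1/0.67) ≈ 0.4400, y* = 0.4400^0.33 ≈ 0.7627, c* = (1−0.06)·0.7627 ≈ 0.7169.
Maximizing c = f(k) − (n+g+δ)·k gives f'(k) = n+g+δ, i.e. 0.33·k^(0.33−1) = 0.104, so k_gold = (0.33/0.104)^(1/0.67) ≈ 5.6037.
y_gold = 5.6037^0.33 ≈ 1.7660, c_gold = y_gold − 0.104·k_gold ≈ 1.1832.
Gain: Δc = 1.1832 − 0.7169 ≈ 0.4663.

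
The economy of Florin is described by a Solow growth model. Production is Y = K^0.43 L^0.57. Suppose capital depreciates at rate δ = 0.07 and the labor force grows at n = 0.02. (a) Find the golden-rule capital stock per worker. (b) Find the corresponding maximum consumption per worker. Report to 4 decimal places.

The effective depreciation rate is n + δ = 0.02 + 0.07 = 0.09.
Setting f'(k) = n+δ gives 0.43·k^(0.43−1) = 0.09, hence k_gold = (0.43/0.09)^(1/0.57) ≈ 15.5462.
y_gold = 15.5462^0.43 ≈ 3.2539; c_gold = y_gold − 0.09·k_gold ≈ 1.8547.

(a) k_gold ≈ 15.5462; (b) c_gold ≈ 1.8547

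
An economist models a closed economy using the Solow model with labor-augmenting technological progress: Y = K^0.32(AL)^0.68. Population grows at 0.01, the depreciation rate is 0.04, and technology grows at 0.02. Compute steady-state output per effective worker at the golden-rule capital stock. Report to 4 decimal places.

y_gold ≈ 2.0446

Capital per effective worker breaks even when investment replaces (n + g + δ)·k; here n + g + δ = 0.07.
At the golden rule the marginal product of capital equals n+g+δ: 0.32·k^(0.32−1) = 0.07. Solving, k_gold = (0.32/0.07)^(1/0.68) ≈ 9.3468.
Output: y_gold = k_gold^0.32 = 9.3468^0.32 ≈ 2.0446.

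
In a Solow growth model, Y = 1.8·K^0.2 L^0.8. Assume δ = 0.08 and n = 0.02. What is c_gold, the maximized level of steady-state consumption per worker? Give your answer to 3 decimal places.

c_gold ≈ 1.984

The effective depreciation rate is n + δ = 0.02 + 0.08 = 0.1.
At the golden rule the marginal product of capital equals n+δ: 0.2·1.8·k^(0.2−1) = 0.1. Solving, k_gold = (0.2·1.8/0.1)^(1/0.8) ≈ 4.9588.
y_gold = 1.8·4.9588^0.2 ≈ 2.4794.
c_gold = y_gold − (n+δ)·k_gold = 2.4794 − 0.1·4.9588 ≈ 1.9835.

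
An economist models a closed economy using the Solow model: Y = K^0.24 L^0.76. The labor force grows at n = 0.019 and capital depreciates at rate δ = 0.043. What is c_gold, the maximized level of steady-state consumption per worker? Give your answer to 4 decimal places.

Capital per worker breaks even when investment replaces (n + δ)·k; here n + δ = 0.062.
Maximizing c = f(k) − (n+δ)·k gives f'(k) = n+δ, i.e. 0.24·k^(0.24−1) = 0.062, so k_gold = (0.24/0.062)^(1/0.76) ≈ 5.9354.
y_gold = 5.9354^0.24 ≈ 1.5333.
c_gold = y_gold − (n+δ)·k_gold = 1.5333 − 0.062·5.9354 ≈ 1.1653.

c_gold ≈ 1.1653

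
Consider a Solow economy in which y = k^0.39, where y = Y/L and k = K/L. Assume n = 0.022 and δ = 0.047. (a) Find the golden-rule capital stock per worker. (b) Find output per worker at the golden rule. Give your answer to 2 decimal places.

Break-even investment rate: n + δ = 0.022 + 0.047 = 0.069.
Maximizing c = f(k) − (n+δ)·k gives f'(k) = n+δ, i.e. 0.39·k^(0.39−1) = 0.069, so k_gold = (0.39/0.069)^(1/0.61) ≈ 17.1057.
y_gold = 17.1057^0.39 ≈ 3.0264.

(a) k_gold ≈ 17.11; (b) y_gold ≈ 3.03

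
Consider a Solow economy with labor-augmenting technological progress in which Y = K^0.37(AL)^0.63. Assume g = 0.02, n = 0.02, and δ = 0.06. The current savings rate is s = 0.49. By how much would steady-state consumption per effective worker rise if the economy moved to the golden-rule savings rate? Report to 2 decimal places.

Δc ≈ 0.06

Capital per effective worker breaks even when investment replaces (n + g + δ)·k; here n + g + δ = 0.1.
Current steady state (s = 0.49): k* = (0.49/0.1)^(1/0.63) ≈ 12.4609, y* = 12.4609^0.37 ≈ 2.5430, c* = (1−0.49)·2.5430 ≈ 1.2970.
At the golden rule the marginal product of capital equals n+g+δ: 0.37·k^(0.37−1) = 0.1. Solving, k_gold = (0.37/0.1)^(1/0.63) ≈ 7.9782.
y_gold = 7.9782^0.37 ≈ 2.1563, c_gold = y_gold − 0.1·k_gold ≈ 1.3585.
Gain: Δc = 1.3585 − 1.2970 ≈ 0.0615.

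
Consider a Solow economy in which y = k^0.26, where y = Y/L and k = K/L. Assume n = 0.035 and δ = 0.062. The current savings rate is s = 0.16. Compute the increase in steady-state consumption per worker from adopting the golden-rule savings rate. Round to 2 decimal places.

Δc ≈ 0.04

n + δ = 0.035 + 0.062 = 0.097.
Current steady state (s = 0.16): k* = (0.16/0.097)^(1/0.74) ≈ 1.9666, y* = 1.9666^0.26 ≈ 1.1922, c* = (1−0.16)·1.1922 ≈ 1.0015.
Maximizing c = f(k) − (n+δ)·k gives f'(k) = n+δ, i.e. 0.26·k^(0.26−1) = 0.097, so k_gold = (0.26/0.097)^(1/0.74) ≈ 3.7901.
y_gold = 3.7901^0.26 ≈ 1.4140, c_gold = y_gold − 0.097·k_gold ≈ 1.0464.
Gain: Δc = 1.0464 − 1.0015 ≈ 0.0449.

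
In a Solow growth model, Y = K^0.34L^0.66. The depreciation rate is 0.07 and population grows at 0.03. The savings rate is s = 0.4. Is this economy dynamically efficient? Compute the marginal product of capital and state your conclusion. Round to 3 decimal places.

dynamically inefficient; MPK ≈ 0.085

The effective depreciation rate is n + δ = 0.03 + 0.07 = 0.1.
Steady-state k*: s·k^0.34 = 0.1·k gives k* = (0.4/0.1)^(1/0.66) ≈ 8.1698.
MPK = 0.34·8.1698^(-0.66) ≈ 0.0850.
MPK < n+δ = 0.1, so the economy is dynamically inefficient (over-saving).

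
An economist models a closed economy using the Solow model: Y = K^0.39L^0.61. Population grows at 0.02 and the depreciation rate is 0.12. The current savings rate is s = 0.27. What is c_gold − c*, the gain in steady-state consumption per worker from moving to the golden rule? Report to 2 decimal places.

Δc ≈ 0.06

The effective depreciation rate is n + δ = 0.02 + 0.12 = 0.14.
Current steady state (s = 0.27): k* = (0.27/0.14)^(1/0.61) ≈ 2.9349, y* = 2.9349^0.39 ≈ 1.5218, c* = (1−0.27)·1.5218 ≈ 1.1109.
Setting f'(k) = n+δ gives 0.39·k^(0.39−1) = 0.14, hence k_gold = (0.39/0.14)^(1/0.61) ≈ 5.3630.
y_gold = 5.3630^0.39 ≈ 1.9252, c_gold = y_gold − 0.14·k_gold ≈ 1.1743.
Gain: Δc = 1.1743 − 1.1109 ≈ 0.0634.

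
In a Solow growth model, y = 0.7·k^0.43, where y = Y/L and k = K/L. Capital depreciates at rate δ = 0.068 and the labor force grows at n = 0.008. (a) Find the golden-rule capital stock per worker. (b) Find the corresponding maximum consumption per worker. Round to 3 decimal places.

(a) k_gold ≈ 11.186; (b) c_gold ≈ 1.127

Break-even investment rate: n + δ = 0.008 + 0.068 = 0.076.
At the golden rule the marginal product of capital equals n+δ: 0.43·0.7·k^(0.43−1) = 0.076. Solving, k_gold = (0.43·0.7/0.076)^(1/0.57) ≈ 11.1864.
y_gold = 0.7·11.1864^0.43 ≈ 1.9771; c_gold = y_gold − 0.076·k_gold ≈ 1.1270.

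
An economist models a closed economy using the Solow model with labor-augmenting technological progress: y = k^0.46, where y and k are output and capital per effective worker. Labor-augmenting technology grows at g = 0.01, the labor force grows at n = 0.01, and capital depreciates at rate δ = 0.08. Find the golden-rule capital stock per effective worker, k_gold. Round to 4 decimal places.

k_gold ≈ 16.8783

The effective depreciation rate is n + g + δ = 0.01 + 0.01 + 0.08 = 0.1.
Golden rule sets MPK = n+g+δ: 0.46·k^(0.46−1) = 0.1, so k_gold = (0.46/0.1)^(1/0.54) ≈ 16.8783.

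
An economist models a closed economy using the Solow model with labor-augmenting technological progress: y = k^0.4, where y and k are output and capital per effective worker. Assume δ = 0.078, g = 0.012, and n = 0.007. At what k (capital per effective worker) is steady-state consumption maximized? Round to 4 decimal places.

Break-even investment rate: n + g + δ = 0.007 + 0.012 + 0.078 = 0.097.
Setting f'(k) = n+g+δ gives 0.4·k^(0.4−1) = 0.097, hence k_gold = (0.4/0.097)^(1/0.6) ≈ 10.6043.

k_gold ≈ 10.6043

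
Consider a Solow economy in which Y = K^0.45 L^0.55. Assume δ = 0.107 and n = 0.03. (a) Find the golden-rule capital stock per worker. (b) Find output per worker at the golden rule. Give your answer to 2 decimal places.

(a) k_gold ≈ 8.69; (b) y_gold ≈ 2.65

Capital per worker breaks even when investment replaces (n + δ)·k; here n + δ = 0.137.
At the golden rule the marginal product of capital equals n+δ: 0.45·k^(0.45−1) = 0.137. Solving, k_gold = (0.45/0.137)^(1/0.55) ≈ 8.6911.
y_gold = 8.6911^0.45 ≈ 2.6460.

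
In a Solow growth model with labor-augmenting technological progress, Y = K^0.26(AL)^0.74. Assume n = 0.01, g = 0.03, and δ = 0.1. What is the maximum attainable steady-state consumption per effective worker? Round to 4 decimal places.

c_gold ≈ 0.9198

The effective depreciation rate is n + g + δ = 0.01 + 0.03 + 0.1 = 0.14.
Setting f'(k) = n+g+δ gives 0.26·k^(0.26−1) = 0.14, hence k_gold = (0.26/0.14)^(1/0.74) ≈ 2.3084.
y_gold = 2.3084^0.26 ≈ 1.2430.
c_gold = y_gold − (n+g+δ)·k_gold = 1.2430 − 0.14·2.3084 ≈ 0.9198.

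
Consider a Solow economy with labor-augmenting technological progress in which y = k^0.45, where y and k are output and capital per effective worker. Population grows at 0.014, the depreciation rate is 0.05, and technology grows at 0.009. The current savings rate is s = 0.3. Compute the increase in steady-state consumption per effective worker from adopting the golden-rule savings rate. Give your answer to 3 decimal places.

Δc ≈ 0.211

Capital per effective worker breaks even when investment replaces (n + g + δ)·k; here n + g + δ = 0.073.
Current steady state (s = 0.3): k* = (0.3/0.073)^(1/0.55) ≈ 13.0616, y* = 13.0616^0.45 ≈ 3.1783, c* = (1−0.3)·3.1783 ≈ 2.2248.
At the golden rule the marginal product of capital equals n+g+δ: 0.45·k^(0.45−1) = 0.073. Solving, k_gold = (0.45/0.073)^(1/0.55) ≈ 27.3000.
y_gold = 27.3000^0.45 ≈ 4.4287, c_gold = y_gold − 0.073·k_gold ≈ 2.4358.
Gain: Δc = 2.4358 − 2.2248 ≈ 0.2109.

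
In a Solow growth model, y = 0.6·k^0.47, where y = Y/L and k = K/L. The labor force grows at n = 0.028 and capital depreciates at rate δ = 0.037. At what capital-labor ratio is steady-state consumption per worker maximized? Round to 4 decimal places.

Capital per worker breaks even when investment replaces (n + δ)·k; here n + δ = 0.065.
At the golden rule the marginal product of capital equals n+δ: 0.47·0.6·k^(0.47−1) = 0.065. Solving, k_gold = (0.47·0.6/0.065)^(1/0.53) ≈ 15.9412.

k_gold ≈ 15.9412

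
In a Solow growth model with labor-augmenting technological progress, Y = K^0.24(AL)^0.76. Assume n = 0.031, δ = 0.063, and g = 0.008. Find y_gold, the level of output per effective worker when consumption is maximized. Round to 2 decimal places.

y_gold ≈ 1.31

n + g + δ = 0.031 + 0.008 + 0.063 = 0.102.
Setting f'(k) = n+g+δ gives 0.24·k^(0.24−1) = 0.102, hence k_gold = (0.24/0.102)^(1/0.76) ≈ 3.0829.
Output: y_gold = k_gold^0.24 = 3.0829^0.24 ≈ 1.3102.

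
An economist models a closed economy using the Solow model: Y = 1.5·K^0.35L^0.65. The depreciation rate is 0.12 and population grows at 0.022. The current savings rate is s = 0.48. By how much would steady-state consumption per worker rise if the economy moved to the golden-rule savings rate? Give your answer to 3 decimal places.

Capital per worker breaks even when investment replaces (n + δ)·k; here n + δ = 0.142.
Current steady state (s = 0.48): k* = (0.48·1.5/0.142)^(1/0.65) ≈ 12.1530, y* = 1.5·12.1530^0.35 ≈ 3.5953, c* = (1−0.48)·3.5953 ≈ 1.8695.
Maximizing c = f(k) − (n+δ)·k gives f'(k) = n+δ, i.e. 0.35·1.5·k^(0.35−1) = 0.142, so k_gold = (0.35·1.5/0.142)^(1/0.65) ≈ 7.4756.
y_gold = 1.5·7.4756^0.35 ≈ 3.0330, c_gold = y_gold − 0.142·k_gold ≈ 1.9714.
Gain: Δc = 1.9714 − 1.8695 ≈ 0.1019.

Δc ≈ 0.102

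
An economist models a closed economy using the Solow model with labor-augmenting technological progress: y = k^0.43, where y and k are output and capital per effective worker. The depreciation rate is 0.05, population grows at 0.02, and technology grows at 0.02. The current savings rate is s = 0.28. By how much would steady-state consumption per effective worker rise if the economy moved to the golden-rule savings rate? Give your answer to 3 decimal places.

Break-even investment rate: n + g + δ = 0.02 + 0.02 + 0.05 = 0.09.
Current steady state (s = 0.28): k* = (0.28/0.09)^(1/0.57) ≈ 7.3243, y* = 7.3243^0.43 ≈ 2.3542, c* = (1−0.28)·2.3542 ≈ 1.6950.
At the golden rule the marginal product of capital equals n+g+δ: 0.43·k^(0.43−1) = 0.09. Solving, k_gold = (0.43/0.09)^(1/0.57) ≈ 15.5462.
y_gold = 15.5462^0.43 ≈ 3.2539, c_gold = y_gold − 0.09·k_gold ≈ 1.8547.
Gain: Δc = 1.8547 − 1.6950 ≈ 0.1597.

Δc ≈ 0.160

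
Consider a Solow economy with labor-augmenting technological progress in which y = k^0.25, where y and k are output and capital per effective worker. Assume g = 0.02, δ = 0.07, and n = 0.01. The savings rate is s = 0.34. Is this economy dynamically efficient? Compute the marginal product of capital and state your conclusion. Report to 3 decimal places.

Capital per effective worker breaks even when investment replaces (n + g + δ)·k; here n + g + δ = 0.1.
Steady-state k*: s·k^0.25 = 0.1·k gives k* = (0.34/0.1)^(1/0.75) ≈ 5.1126.
MPK = 0.25·5.1126^(-0.75) ≈ 0.0735.
MPK < n+g+δ = 0.1, so the economy is dynamically inefficient (over-saving).

dynamically inefficient; MPK ≈ 0.074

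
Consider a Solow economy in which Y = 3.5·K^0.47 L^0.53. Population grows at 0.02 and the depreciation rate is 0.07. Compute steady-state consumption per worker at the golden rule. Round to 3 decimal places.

The effective depreciation rate is n + δ = 0.02 + 0.07 = 0.09.
At the golden rule the marginal product of capital equals n+δ: 0.47·3.5·k^(0.47−1) = 0.09. Solving, k_gold = (0.47·3.5/0.09)^(1/0.53) ≈ 240.4294.
y_gold = 3.5·240.4294^0.47 ≈ 46.0397.
c_gold = y_gold − (n+δ)·k_gold = 46.0397 − 0.09·240.4294 ≈ 24.4010.

c_gold ≈ 24.401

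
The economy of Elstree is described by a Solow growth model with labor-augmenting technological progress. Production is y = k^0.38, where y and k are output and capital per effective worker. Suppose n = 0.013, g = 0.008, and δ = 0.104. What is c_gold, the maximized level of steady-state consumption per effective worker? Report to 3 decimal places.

c_gold ≈ 1.226

Capital per effective worker breaks even when investment replaces (n + g + δ)·k; here n + g + δ = 0.125.
Maximizing c = f(k) − (n+g+δ)·k gives f'(k) = n+g+δ, i.e. 0.38·k^(0.38−1) = 0.125, so k_gold = (0.38/0.125)^(1/0.62) ≈ 6.0094.
y_gold = 6.0094^0.38 ≈ 1.9768.
c_gold = y_gold − (n+g+δ)·k_gold = 1.9768 − 0.125·6.0094 ≈ 1.2256.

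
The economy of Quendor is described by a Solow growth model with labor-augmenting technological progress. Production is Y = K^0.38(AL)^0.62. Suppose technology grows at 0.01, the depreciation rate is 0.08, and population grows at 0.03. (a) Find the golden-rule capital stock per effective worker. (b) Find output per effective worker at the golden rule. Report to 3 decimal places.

The effective depreciation rate is n + g + δ = 0.03 + 0.01 + 0.08 = 0.12.
Maximizing c = f(k) − (n+g+δ)·k gives f'(k) = n+g+δ, i.e. 0.38·k^(0.38−1) = 0.12, so k_gold = (0.38/0.12)^(1/0.62) ≈ 6.4183.
y_gold = 6.4183^0.38 ≈ 2.0268.

(a) k_gold ≈ 6.418; (b) y_gold ≈ 2.027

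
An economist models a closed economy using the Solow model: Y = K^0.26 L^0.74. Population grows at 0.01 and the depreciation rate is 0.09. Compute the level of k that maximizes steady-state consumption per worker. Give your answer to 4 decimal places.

k_gold ≈ 3.6373

n + δ = 0.01 + 0.09 = 0.1.
Setting f'(k) = n+δ gives 0.26·k^(0.26−1) = 0.1, hence k_gold = (0.26/0.1)^(1/0.74) ≈ 3.6373.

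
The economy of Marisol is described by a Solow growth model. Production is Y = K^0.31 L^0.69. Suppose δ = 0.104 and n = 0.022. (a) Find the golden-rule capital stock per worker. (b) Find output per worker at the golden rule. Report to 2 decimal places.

(a) k_gold ≈ 3.69; (b) y_gold ≈ 1.50

Break-even investment rate: n + δ = 0.022 + 0.104 = 0.126.
Setting f'(k) = n+δ gives 0.31·k^(0.31−1) = 0.126, hence k_gold = (0.31/0.126)^(1/0.69) ≈ 3.6868.
y_gold = 3.6868^0.31 ≈ 1.4985.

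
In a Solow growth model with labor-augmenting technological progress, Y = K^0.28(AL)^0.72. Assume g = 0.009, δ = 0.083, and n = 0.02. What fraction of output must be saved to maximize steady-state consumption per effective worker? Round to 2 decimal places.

Capital per effective worker breaks even when investment replaces (n + g + δ)·k; here n + g + δ = 0.112.
At the golden rule MPK = n+g+δ, and in any Cobb-Douglas steady state s = (n+g+δ)·k/y = MPK·k/y = capital's share 0.28.

s_gold = 0.28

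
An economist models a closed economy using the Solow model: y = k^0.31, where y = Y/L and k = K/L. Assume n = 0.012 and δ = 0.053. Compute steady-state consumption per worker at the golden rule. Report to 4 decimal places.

n + δ = 0.012 + 0.053 = 0.065.
Golden rule sets MPK = n+δ: 0.31·k^(0.31−1) = 0.065, so k_gold = (0.31/0.065)^(1/0.69) ≈ 9.6218.
y_gold = 9.6218^0.31 ≈ 2.0175.
c_gold = y_gold − (n+δ)·k_gold = 2.0175 − 0.065·9.6218 ≈ 1.3921.

c_gold ≈ 1.3921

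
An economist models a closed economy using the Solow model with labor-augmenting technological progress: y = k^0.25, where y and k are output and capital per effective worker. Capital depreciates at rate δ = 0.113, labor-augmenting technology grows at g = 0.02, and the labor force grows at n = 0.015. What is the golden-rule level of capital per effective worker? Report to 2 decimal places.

Capital per effective worker breaks even when investment replaces (n + g + δ)·k; here n + g + δ = 0.148.
At the golden rule the marginal product of capital equals n+g+δ: 0.25·k^(0.25−1) = 0.148. Solving, k_gold = (0.25/0.148)^(1/0.75) ≈ 2.0117.

k_gold ≈ 2.01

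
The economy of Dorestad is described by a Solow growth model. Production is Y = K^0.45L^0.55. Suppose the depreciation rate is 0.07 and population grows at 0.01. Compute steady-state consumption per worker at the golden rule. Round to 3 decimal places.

c_gold ≈ 2.260

The effective depreciation rate is n + δ = 0.01 + 0.07 = 0.08.
Golden rule sets MPK = n+δ: 0.45·k^(0.45−1) = 0.08, so k_gold = (0.45/0.08)^(1/0.55) ≈ 23.1132.
y_gold = 23.1132^0.45 ≈ 4.1090.
c_gold = y_gold − (n+δ)·k_gold = 4.1090 − 0.08·23.1132 ≈ 2.2600.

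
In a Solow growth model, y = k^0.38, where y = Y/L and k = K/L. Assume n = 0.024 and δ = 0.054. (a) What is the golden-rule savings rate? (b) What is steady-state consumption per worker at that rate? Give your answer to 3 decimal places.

Break-even investment rate: n + δ = 0.024 + 0.054 = 0.078.
For Cobb-Douglas, s_gold equals capital's share: s_gold = 0.38.
Setting f'(k) = n+δ gives 0.38·k^(0.38−1) = 0.078, hence k_gold = (0.38/0.078)^(1/0.62) ≈ 12.8581.
y_gold = 12.8581^0.38 ≈ 2.6393; c_gold = (1−0.38)·y_gold ≈ 1.6364.

(a) s_gold = 0.380; (b) c_gold ≈ 1.636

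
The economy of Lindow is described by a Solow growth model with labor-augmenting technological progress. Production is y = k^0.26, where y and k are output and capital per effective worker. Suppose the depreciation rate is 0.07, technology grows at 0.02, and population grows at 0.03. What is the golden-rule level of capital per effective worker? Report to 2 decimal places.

k_gold ≈ 2.84

Capital per effective worker breaks even when investment replaces (n + g + δ)·k; here n + g + δ = 0.12.
Setting f'(k) = n+g+δ gives 0.26·k^(0.26−1) = 0.12, hence k_gold = (0.26/0.12)^(1/0.74) ≈ 2.8430.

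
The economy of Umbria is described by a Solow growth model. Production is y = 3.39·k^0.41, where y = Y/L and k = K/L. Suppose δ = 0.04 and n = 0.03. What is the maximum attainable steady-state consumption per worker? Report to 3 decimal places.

The effective depreciation rate is n + δ = 0.03 + 0.04 = 0.07.
At the golden rule the marginal product of capital equals n+δ: 0.41·3.39·k^(0.41−1) = 0.07. Solving, k_gold = (0.41·3.39/0.07)^(1/0.59) ≈ 158.4185.
y_gold = 3.39·158.4185^0.41 ≈ 27.0471.
c_gold = y_gold − (n+δ)·k_gold = 27.0471 − 0.07·158.4185 ≈ 15.9578.

c_gold ≈ 15.958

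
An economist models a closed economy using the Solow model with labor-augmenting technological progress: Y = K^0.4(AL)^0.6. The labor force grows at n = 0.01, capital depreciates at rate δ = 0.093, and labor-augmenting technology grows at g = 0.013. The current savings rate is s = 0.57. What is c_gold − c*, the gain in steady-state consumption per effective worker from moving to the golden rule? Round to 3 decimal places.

Δc ≈ 0.127

The effective depreciation rate is n + g + δ = 0.01 + 0.013 + 0.093 = 0.116.
Current steady state (s = 0.57): k* = (0.57/0.116)^(1/0.6) ≈ 14.2024, y* = 14.2024^0.4 ≈ 2.8903, c* = (1−0.57)·2.8903 ≈ 1.2428.
Golden rule sets MPK = n+g+δ: 0.4·k^(0.4−1) = 0.116, so k_gold = (0.4/0.116)^(1/0.6) ≈ 7.8705.
y_gold = 7.8705^0.4 ≈ 2.2825, c_gold = y_gold − 0.116·k_gold ≈ 1.3695.
Gain: Δc = 1.3695 − 1.2428 ≈ 0.1266.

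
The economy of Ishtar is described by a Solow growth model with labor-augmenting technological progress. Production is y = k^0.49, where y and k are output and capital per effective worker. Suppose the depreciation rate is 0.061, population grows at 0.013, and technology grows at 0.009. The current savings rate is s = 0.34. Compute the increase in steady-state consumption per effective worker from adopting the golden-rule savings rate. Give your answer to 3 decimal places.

Break-even investment rate: n + g + δ = 0.013 + 0.009 + 0.061 = 0.083.
Current steady state (s = 0.34): k* = (0.34/0.083)^(1/0.51) ≈ 15.8776, y* = 15.8776^0.49 ≈ 3.8760, c* = (1−0.34)·3.8760 ≈ 2.5582.
At the golden rule the marginal product of capital equals n+g+δ: 0.49·k^(0.49−1) = 0.083. Solving, k_gold = (0.49/0.083)^(1/0.51) ≈ 32.5084.
y_gold = 32.5084^0.49 ≈ 5.5065, c_gold = y_gold − 0.083·k_gold ≈ 2.8083.
Gain: Δc = 2.8083 − 2.5582 ≈ 0.2502.

Δc ≈ 0.250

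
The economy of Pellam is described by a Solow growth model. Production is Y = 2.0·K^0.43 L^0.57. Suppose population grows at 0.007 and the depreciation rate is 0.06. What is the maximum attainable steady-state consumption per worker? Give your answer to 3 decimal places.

n + δ = 0.007 + 0.06 = 0.067.
Setting f'(k) = n+δ gives 0.43·2.0·k^(0.43−1) = 0.067, hence k_gold = (0.43·2.0/0.067)^(1/0.57) ≈ 88.0244.
y_gold = 2.0·88.0244^0.43 ≈ 13.7154.
c_gold = y_gold − (n+δ)·k_gold = 13.7154 − 0.067·88.0244 ≈ 7.8178.

c_gold ≈ 7.818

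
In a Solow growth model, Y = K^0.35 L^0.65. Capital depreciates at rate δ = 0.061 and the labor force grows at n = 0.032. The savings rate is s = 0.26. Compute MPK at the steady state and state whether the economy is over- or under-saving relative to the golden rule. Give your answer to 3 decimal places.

under-saving; MPK ≈ 0.125

The effective depreciation rate is n + δ = 0.032 + 0.061 = 0.093.
Steady-state k*: s·k^0.35 = 0.093·k gives k* = (0.26/0.093)^(1/0.65) ≈ 4.8630.
MPK = 0.35·4.8630^(-0.65) ≈ 0.1252.
MPK > n+δ = 0.093, so the economy is dynamically efficient (under-saving).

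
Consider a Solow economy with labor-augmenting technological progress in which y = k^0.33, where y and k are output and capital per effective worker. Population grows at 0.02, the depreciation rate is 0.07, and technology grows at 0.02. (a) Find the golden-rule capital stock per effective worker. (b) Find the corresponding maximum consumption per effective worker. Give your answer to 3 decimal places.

n + g + δ = 0.02 + 0.02 + 0.07 = 0.11.
Maximizing c = f(k) − (n+g+δ)·k gives f'(k) = n+g+δ, i.e. 0.33·k^(0.33−1) = 0.11, so k_gold = (0.33/0.11)^(1/0.67) ≈ 5.1537.
y_gold = 5.1537^0.33 ≈ 1.7179; c_gold = y_gold − 0.11·k_gold ≈ 1.1510.

(a) k_gold ≈ 5.154; (b) c_gold ≈ 1.151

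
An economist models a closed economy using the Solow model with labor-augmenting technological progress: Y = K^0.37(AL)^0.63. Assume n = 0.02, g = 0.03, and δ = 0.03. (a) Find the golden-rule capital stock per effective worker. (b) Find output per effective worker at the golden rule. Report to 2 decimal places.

(a) k_gold ≈ 11.37; (b) y_gold ≈ 2.46

Break-even investment rate: n + g + δ = 0.02 + 0.03 + 0.03 = 0.08.
Golden rule sets MPK = n+g+δ: 0.37·k^(0.37−1) = 0.08, so k_gold = (0.37/0.08)^(1/0.63) ≈ 11.3693.
y_gold = 11.3693^0.37 ≈ 2.4582.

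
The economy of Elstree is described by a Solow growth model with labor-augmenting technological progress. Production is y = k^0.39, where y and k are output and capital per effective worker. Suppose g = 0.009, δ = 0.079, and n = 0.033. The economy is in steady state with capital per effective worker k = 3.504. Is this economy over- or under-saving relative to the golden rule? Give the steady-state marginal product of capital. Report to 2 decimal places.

n + g + δ = 0.033 + 0.009 + 0.079 = 0.121.
MPK = 0.39·k^(0.39−1) = 0.39·3.504^(-0.61) ≈ 0.1815.
MPK > 0.121, so the economy is dynamically efficient (under-saving).

under-saving; MPK ≈ 0.18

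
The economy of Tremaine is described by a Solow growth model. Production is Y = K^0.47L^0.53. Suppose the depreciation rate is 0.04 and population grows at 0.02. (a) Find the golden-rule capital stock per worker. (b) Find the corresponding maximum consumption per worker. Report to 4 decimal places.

The effective depreciation rate is n + δ = 0.02 + 0.04 = 0.06.
Setting f'(k) = n+δ gives 0.47·k^(0.47−1) = 0.06, hence k_gold = (0.47/0.06)^(1/0.53) ≈ 48.6062.
y_gold = 48.6062^0.47 ≈ 6.2050; c_gold = y_gold − 0.06·k_gold ≈ 3.2887.

(a) k_gold ≈ 48.6062; (b) c_gold ≈ 3.2887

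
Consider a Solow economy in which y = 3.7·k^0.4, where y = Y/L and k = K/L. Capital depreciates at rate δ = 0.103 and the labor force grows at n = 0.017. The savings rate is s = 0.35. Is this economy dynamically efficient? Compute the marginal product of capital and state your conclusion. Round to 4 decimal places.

dynamically efficient; MPK ≈ 0.1371

The effective depreciation rate is n + δ = 0.017 + 0.103 = 0.12.
Steady-state k*: s·A·k^0.4 = 0.12·k gives k* = (0.35·3.7/0.12)^(1/0.6) ≈ 52.7004.
MPK = 0.4·3.7·52.7004^(-0.6) ≈ 0.1371.
MPK > n+δ = 0.12, so the economy is dynamically efficient (under-saving).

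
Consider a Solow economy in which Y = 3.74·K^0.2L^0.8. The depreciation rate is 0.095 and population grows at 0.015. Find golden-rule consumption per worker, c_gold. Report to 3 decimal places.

Break-even investment rate: n + δ = 0.015 + 0.095 = 0.11.
Golden rule sets MPK = n+δ: 0.2·3.74·k^(0.2−1) = 0.11, so k_gold = (0.2·3.74/0.11)^(1/0.8) ≈ 10.9809.
y_gold = 3.74·10.9809^0.2 ≈ 6.0395.
c_gold = y_gold − (n+δ)·k_gold = 6.0395 − 0.11·10.9809 ≈ 4.8316.

c_gold ≈ 4.832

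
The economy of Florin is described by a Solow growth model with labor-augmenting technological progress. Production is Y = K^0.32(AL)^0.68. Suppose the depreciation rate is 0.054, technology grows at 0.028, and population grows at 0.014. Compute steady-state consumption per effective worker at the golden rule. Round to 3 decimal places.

The effective depreciation rate is n + g + δ = 0.014 + 0.028 + 0.054 = 0.096.
Golden rule sets MPK = n+g+δ: 0.32·k^(0.32−1) = 0.096, so k_gold = (0.32/0.096)^(1/0.68) ≈ 5.8741.
y_gold = 5.8741^0.32 ≈ 1.7622.
c_gold = y_gold − (n+g+δ)·k_gold = 1.7622 − 0.096·5.8741 ≈ 1.1983.

c_gold ≈ 1.198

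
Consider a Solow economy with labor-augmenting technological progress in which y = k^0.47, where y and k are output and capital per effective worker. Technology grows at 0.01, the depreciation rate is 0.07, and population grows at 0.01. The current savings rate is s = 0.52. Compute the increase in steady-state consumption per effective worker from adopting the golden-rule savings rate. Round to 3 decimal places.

Break-even investment rate: n + g + δ = 0.01 + 0.01 + 0.07 = 0.09.
Current steady state (s = 0.52): k* = (0.52/0.09)^(1/0.53) ≈ 27.3706, y* = 27.3706^0.47 ≈ 4.7372, c* = (1−0.52)·4.7372 ≈ 2.2739.
At the golden rule the marginal product of capital equals n+g+δ: 0.47·k^(0.47−1) = 0.09. Solving, k_gold = (0.47/0.09)^(1/0.53) ≈ 22.6175.
y_gold = 22.6175^0.47 ≈ 4.3310, c_gold = y_gold − 0.09·k_gold ≈ 2.2954.
Gain: Δc = 2.2954 − 2.2739 ≈ 0.0216.

Δc ≈ 0.022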